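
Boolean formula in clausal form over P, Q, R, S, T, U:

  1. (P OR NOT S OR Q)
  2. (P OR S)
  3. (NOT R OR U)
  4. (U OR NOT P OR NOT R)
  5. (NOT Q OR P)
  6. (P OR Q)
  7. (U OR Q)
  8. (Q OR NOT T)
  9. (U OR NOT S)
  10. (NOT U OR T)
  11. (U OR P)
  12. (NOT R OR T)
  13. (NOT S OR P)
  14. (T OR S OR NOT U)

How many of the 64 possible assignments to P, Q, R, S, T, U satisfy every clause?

Satisfying assignments:
  P=1 Q=1 R=0 S=0 T=0 U=0
  P=1 Q=1 R=0 S=0 T=1 U=0
  P=1 Q=1 R=0 S=0 T=1 U=1
  P=1 Q=1 R=0 S=1 T=1 U=1
  P=1 Q=1 R=1 S=0 T=1 U=1
  P=1 Q=1 R=1 S=1 T=1 U=1
Count: 6.

6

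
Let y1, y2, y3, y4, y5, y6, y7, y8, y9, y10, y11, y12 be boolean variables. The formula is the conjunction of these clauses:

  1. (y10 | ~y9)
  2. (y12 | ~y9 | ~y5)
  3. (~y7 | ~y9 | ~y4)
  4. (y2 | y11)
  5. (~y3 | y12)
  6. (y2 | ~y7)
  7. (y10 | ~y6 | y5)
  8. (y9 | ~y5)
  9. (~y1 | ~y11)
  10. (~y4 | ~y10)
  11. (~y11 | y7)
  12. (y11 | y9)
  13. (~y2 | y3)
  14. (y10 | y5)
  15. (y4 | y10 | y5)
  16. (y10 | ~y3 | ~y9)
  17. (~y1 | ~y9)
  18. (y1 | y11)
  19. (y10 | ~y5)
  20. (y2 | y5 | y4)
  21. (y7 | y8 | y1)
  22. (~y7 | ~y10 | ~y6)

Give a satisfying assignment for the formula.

y6 occurs only negated in the remaining clauses — set y6 = False.
y8 occurs only positively in the remaining clauses — set y8 = True.
Branch on y1: take y1 = False.
  then y11 is forced to True.
  then y7 is forced to True.
  then y2 is forced to True.
  then y3 is forced to True.
  then y12 is forced to True.
Set y4 = False and propagate.
Branch on y5: take y5 = False.
  then y10 is forced to True.
y9 is now unconstrained; take y9 = True.

y1=F, y2=T, y3=T, y4=F, y5=F, y6=F, y7=T, y8=T, y9=T, y10=T, y11=T, y12=T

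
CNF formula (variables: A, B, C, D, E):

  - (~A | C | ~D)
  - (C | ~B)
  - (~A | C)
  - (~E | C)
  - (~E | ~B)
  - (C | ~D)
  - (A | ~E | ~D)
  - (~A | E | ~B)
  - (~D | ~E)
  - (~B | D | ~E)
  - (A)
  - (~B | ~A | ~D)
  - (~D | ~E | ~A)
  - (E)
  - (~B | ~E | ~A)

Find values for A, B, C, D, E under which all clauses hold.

A = T, B = F, C = T, D = F, E = T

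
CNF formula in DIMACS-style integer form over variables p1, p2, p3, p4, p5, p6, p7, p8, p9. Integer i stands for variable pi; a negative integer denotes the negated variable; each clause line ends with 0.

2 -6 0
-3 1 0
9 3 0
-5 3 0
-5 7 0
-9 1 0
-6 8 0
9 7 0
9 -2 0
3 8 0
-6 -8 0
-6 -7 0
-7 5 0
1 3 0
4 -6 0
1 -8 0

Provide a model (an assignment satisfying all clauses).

Pure literal: p1 appears only positively; assign p1 = True.
p4 occurs only positively in the remaining clauses — set p4 = True.
Try p2 = False.
  then p6 is forced to False.
For the remaining variables, p3 = True, p5 = True, p7 = True, p8 = True, p9 = True works.
Check each clause:
  1. (p2 ∨ ¬p6) — ¬p6 is true.
  2. (p1 ∨ ¬p3) — p1 is true.
  3. (p9 ∨ p3) — p9 is true.
  4. (p3 ∨ ¬p5) — p3 is true.
  5. (p7 ∨ ¬p5) — p7 is true.
  6. (¬p9 ∨ p1) — p1 is true.
  7. (p8 ∨ ¬p6) — p8 is true.
  8. (p7 ∨ p9) — p9 is true.
  9. (¬p2 ∨ p9) — p9 is true.
  10. (p3 ∨ p8) — p8 is true.
  11. (¬p6 ∨ ¬p8) — ¬p6 is true.
  12. (¬p7 ∨ ¬p6) — ¬p6 is true.
  13. (p5 ∨ ¬p7) — p5 is true.
  14. (p3 ∨ p1) — p1 is true.
  15. (p4 ∨ ¬p6) — ¬p6 is true.
  16. (p1 ∨ ¬p8) — p1 is true.

p1=1  p2=0  p3=1  p4=1  p5=1  p6=0  p7=1  p8=1  p9=1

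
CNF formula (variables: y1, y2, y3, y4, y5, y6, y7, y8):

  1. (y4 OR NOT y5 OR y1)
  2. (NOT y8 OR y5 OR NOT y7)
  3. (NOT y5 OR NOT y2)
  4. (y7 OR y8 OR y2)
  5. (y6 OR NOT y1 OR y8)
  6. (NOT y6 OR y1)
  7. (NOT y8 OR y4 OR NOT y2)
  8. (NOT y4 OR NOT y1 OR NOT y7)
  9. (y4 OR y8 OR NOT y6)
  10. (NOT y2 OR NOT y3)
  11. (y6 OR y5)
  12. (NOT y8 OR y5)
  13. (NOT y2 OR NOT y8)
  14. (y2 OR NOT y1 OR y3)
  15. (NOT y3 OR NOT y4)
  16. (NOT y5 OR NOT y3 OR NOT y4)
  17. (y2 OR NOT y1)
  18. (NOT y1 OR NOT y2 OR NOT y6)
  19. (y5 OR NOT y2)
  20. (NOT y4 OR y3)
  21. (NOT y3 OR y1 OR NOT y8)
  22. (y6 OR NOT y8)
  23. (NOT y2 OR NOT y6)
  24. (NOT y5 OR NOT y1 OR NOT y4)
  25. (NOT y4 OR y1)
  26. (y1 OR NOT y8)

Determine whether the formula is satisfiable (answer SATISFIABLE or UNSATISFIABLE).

UNSATISFIABLE

y1 = True:
  propagation gives y2=True, y5=False; an empty clause results — contradiction.
y1 = False:
  propagation gives y6=False, y5=True, y4=True; an empty clause results — contradiction.
Every branch closes, so no satisfying assignment exists.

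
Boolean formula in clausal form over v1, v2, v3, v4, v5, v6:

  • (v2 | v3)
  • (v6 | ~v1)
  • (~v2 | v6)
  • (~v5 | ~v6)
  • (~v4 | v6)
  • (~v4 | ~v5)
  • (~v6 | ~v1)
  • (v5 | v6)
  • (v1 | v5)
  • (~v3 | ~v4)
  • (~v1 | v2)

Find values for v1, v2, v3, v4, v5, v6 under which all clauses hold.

v1=F, v2=F, v3=T, v4=F, v5=T, v6=F

v4 occurs only negated in the remaining clauses — set v4 = False.
Try v1 = False.
  then v5 is forced to True.
  then v6 is forced to False.
  then v2 is forced to False.
  then v3 is forced to True.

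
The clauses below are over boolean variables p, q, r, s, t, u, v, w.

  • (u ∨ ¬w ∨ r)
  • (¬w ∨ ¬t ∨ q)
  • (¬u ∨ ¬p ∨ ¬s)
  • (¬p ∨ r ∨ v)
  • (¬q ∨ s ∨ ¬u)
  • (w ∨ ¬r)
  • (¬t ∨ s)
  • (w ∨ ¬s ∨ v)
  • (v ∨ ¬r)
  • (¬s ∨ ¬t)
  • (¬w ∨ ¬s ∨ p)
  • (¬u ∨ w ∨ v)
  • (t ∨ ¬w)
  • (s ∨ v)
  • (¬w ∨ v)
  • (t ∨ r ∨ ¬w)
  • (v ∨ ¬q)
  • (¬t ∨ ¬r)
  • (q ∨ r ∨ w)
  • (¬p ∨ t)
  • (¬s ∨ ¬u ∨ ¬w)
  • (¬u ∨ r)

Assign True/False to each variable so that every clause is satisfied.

p=F, q=T, r=F, s=T, t=F, u=F, v=T, w=F

Check each clause:
  1. (¬w ∨ u ∨ r) — ¬w is true.
  2. (¬t ∨ q ∨ ¬w) — ¬w is true.
  3. (¬s ∨ ¬p ∨ ¬u) — ¬u is true.
  4. (¬p ∨ r ∨ v) — ¬p is true.
  5. (¬q ∨ ¬u ∨ s) — ¬u is true.
  6. (¬r ∨ w) — ¬r is true.
  7. (¬t ∨ s) — ¬t is true.
  8. (w ∨ ¬s ∨ v) — v is true.
  9. (¬r ∨ v) — ¬r is true.
  10. (¬s ∨ ¬t) — ¬t is true.
  11. (p ∨ ¬w ∨ ¬s) — ¬w is true.
  12. (w ∨ v ∨ ¬u) — ¬u is true.
  13. (t ∨ ¬w) — ¬w is true.
  14. (s ∨ v) — s is true.
  15. (v ∨ ¬w) — ¬w is true.
  16. (t ∨ ¬w ∨ r) — ¬w is true.
  17. (v ∨ ¬q) — v is true.
  18. (¬r ∨ ¬t) — ¬t is true.
  19. (r ∨ w ∨ q) — q is true.
  20. (t ∨ ¬p) — ¬p is true.
  21. (¬s ∨ ¬w ∨ ¬u) — ¬w is true.
  22. (r ∨ ¬u) — ¬u is true.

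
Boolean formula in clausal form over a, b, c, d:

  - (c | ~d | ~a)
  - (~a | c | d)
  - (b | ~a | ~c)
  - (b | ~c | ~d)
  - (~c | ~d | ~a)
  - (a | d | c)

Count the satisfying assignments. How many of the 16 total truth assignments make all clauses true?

The models are:
  a=0 b=0 c=0 d=1
  a=0 b=0 c=1 d=0
  a=0 b=1 c=0 d=1
  a=0 b=1 c=1 d=0
  a=0 b=1 c=1 d=1
  a=1 b=1 c=1 d=0
That's 6 in total.

6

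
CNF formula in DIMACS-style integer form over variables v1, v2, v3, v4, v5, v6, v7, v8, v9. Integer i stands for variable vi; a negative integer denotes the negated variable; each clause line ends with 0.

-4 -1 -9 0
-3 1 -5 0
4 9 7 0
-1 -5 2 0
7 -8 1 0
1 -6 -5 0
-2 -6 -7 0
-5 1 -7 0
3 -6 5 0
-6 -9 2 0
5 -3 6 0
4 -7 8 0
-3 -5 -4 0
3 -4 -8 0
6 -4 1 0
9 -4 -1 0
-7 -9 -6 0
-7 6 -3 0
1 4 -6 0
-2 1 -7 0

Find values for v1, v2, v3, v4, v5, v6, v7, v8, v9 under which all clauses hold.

Set v1 = True and propagate.
Set v2 = True and propagate.
For the remaining variables, v3 = False, v4 = False, v5 = False, v6 = False, v7 = False, v8 = False, v9 = True works.

v1 = T, v2 = T, v3 = F, v4 = F, v5 = F, v6 = F, v7 = F, v8 = F, v9 = T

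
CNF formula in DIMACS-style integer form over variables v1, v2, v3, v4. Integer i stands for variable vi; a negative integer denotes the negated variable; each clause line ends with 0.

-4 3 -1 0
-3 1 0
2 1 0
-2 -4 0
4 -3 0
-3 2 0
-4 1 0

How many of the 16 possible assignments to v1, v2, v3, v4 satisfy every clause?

3

Satisfying assignments:
  v1=F v2=T v3=F v4=F
  v1=T v2=F v3=F v4=F
  v1=T v2=T v3=F v4=F
That's 3 in total.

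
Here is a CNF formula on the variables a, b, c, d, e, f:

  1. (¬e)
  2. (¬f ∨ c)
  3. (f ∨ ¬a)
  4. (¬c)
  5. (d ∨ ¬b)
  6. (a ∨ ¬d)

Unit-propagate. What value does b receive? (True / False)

False

(¬e) stands alone — e = False.
Unit clause (¬c) sets c = False.
From (¬f ∨ c) and c = False: f = False.
In (¬a ∨ f), f is now false; ¬a must hold, so a = False.
In (¬d ∨ a), a is now false; ¬d must hold, so d = False.
(d ∨ ¬b): since d = False, the clause reduces to (¬b). b = False.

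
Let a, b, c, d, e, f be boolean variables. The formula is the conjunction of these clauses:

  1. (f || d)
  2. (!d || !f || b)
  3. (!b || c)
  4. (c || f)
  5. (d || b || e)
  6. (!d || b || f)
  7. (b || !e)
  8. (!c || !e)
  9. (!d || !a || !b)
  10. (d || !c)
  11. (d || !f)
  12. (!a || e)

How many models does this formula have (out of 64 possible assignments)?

2

The models are:
  a=F b=T c=T d=T e=F f=F
  a=F b=T c=T d=T e=F f=T
That's 2 in total.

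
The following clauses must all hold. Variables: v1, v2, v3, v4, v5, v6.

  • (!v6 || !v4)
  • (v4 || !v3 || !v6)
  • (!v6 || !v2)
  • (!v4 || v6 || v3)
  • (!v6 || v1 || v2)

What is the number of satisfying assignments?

26

Case analysis on v6 and v4:
  v6=T, v4=T: a clause becomes empty — 0.
  v6=T, v4=F: remaining (v1,v2,v3,v5) ∈ {(T,F,F,F); (T,F,F,T)} — 2.
  v6=F, v4=T: forces v3=T; v1, v2, v5 free → 2^3 = 8.
  v6=F, v4=F: v1, v2, v3, v5 free → 2^4 = 16.
Total: 0 + 2 + 8 + 16 = 26.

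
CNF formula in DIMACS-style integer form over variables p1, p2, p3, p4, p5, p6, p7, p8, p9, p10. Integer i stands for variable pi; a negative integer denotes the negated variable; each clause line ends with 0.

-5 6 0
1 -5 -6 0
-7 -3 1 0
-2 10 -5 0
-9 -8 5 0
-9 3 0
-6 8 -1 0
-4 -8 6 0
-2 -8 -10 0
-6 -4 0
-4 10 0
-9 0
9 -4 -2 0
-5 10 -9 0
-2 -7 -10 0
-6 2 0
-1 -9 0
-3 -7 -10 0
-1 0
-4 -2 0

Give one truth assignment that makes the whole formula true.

The clause (!p9) is unit: p9 must be False.
(!p1) is a unit clause, so p1 = False.
p3 occurs only negated in the remaining clauses — set p3 = False.
p4 occurs only negated in the remaining clauses — set p4 = False.
Branch on p2: take p2 = True.
For the remaining variables, p5 = False, p6 = True, p7 = False, p8 = False, p10 = False works.
Check each clause:
  1. (p6 || !p5) — !p5 is true.
  2. (!p6 || p1 || !p5) — !p5 is true.
  3. (p1 || !p3 || !p7) — !p3 is true.
  4. (!p5 || p10 || !p2) — !p5 is true.
  5. (p5 || !p8 || !p9) — !p8 is true.
  6. (!p9 || p3) — !p9 is true.
  7. (!p6 || !p1 || p8) — !p1 is true.
  8. (!p8 || !p4 || p6) — !p8 is true.
  9. (!p2 || !p10 || !p8) — !p8 is true.
  10. (!p4 || !p6) — !p4 is true.
  11. (!p4 || p10) — !p4 is true.
  12. (!p9) — !p9 is true.
  13. (!p2 || p9 || !p4) — !p4 is true.
  14. (!p5 || p10 || !p9) — !p5 is true.
  15. (!p2 || !p7 || !p10) — !p7 is true.
  16. (p2 || !p6) — p2 is true.
  17. (!p9 || !p1) — !p1 is true.
  18. (!p10 || !p3 || !p7) — !p7 is true.
  19. (!p1) — !p1 is true.
  20. (!p4 || !p2) — !p4 is true.

p1=0  p2=1  p3=0  p4=0  p5=0  p6=1  p7=0  p8=0  p9=0  p10=0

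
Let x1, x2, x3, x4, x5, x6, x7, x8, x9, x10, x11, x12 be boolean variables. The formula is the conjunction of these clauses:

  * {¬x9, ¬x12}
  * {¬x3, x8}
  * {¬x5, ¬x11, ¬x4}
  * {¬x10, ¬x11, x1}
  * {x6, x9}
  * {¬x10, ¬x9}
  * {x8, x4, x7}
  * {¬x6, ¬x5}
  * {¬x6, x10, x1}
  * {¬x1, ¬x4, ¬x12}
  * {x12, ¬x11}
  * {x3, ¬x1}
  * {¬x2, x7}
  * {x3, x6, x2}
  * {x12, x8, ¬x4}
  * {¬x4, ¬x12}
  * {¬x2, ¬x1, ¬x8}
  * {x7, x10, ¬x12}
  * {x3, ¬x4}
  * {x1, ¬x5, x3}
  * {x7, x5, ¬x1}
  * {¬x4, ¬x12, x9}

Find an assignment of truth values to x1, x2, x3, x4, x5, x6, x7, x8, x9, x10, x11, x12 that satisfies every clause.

x1=F  x2=F  x3=F  x4=F  x5=F  x6=T  x7=T  x8=T  x9=F  x10=T  x11=F  x12=T

x7 occurs only positively in the remaining clauses — set x7 = True.
Pure literal: x11 appears only negated; assign x11 = False.
Branch on x1: take x1 = False.
Set x2 = False and propagate.
Try x3 = False.
  then x6 is forced to True.
  then x5 is forced to False.
  then x10 is forced to True.
  then x9 is forced to False.
  then x4 is forced to False.
x8, x12 are now unconstrained; take x8 = True, x12 = True.
Check each clause:
  1. {¬x12, ¬x9} — ¬x9 is true.
  2. {x8, ¬x3} — x8 is true.
  3. {¬x5, ¬x11, ¬x4} — ¬x5 is true.
  4. {¬x11, x1, ¬x10} — ¬x11 is true.
  5. {x9, x6} — x6 is true.
  6. {¬x10, ¬x9} — ¬x9 is true.
  7. {x8, x7, x4} — x8 is true.
  8. {¬x5, ¬x6} — ¬x5 is true.
  9. {x1, x10, ¬x6} — x10 is true.
  10. {¬x4, ¬x1, ¬x12} — ¬x4 is true.
  11. {x12, ¬x11} — x12 is true.
  12. {x3, ¬x1} — ¬x1 is true.
  13. {¬x2, x7} — ¬x2 is true.
  14. {x3, x6, x2} — x6 is true.
  15. {x12, x8, ¬x4} — x8 is true.
  16. {¬x4, ¬x12} — ¬x4 is true.
  17. {¬x8, ¬x2, ¬x1} — ¬x1 is true.
  18. {x10, x7, ¬x12} — x10 is true.
  19. {¬x4, x3} — ¬x4 is true.
  20. {x1, ¬x5, x3} — ¬x5 is true.
  21. {x7, ¬x1, x5} — ¬x1 is true.
  22. {¬x12, ¬x4, x9} — ¬x4 is true.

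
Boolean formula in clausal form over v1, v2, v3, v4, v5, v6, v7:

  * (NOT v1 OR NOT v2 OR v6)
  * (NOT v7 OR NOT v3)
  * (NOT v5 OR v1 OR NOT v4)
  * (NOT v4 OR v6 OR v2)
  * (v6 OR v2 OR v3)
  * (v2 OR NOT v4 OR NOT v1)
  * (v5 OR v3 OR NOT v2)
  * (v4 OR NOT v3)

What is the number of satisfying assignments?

Case analysis on v2 and v3:
  v2=1, v3=1: remaining (v1,v4,v5,v6,v7) ∈ {(0,1,0,0,0); (0,1,0,1,0); (1,1,0,1,0); (1,1,1,1,0)} — 4.
  v2=1, v3=0: v7 free; 4 ways for (v1,v4,v5,v6) × 2^1 = 8.
  v2=0, v3=1: remaining (v1,v4,v5,v6,v7) ∈ {(0,1,0,1,0)} — 1.
  v2=0, v3=0: v7 free; 5 ways for (v1,v4,v5,v6) × 2^1 = 10.
Total: 4 + 8 + 1 + 10 = 23.

23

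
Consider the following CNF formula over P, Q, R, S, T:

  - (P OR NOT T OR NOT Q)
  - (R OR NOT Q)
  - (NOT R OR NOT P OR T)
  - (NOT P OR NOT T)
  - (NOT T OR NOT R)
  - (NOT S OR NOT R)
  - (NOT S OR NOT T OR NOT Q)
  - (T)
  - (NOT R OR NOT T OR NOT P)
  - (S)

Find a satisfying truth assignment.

P=F, Q=F, R=F, S=T, T=T

Check each clause:
  1. (NOT Q OR NOT T OR P) — NOT Q is true.
  2. (R OR NOT Q) — NOT Q is true.
  3. (NOT P OR NOT R OR T) — NOT R is true.
  4. (NOT T OR NOT P) — NOT P is true.
  5. (NOT R OR NOT T) — NOT R is true.
  6. (NOT S OR NOT R) — NOT R is true.
  7. (NOT S OR NOT T OR NOT Q) — NOT Q is true.
  8. (T) — T is true.
  9. (NOT R OR NOT T OR NOT P) — NOT R is true.
  10. (S) — S is true.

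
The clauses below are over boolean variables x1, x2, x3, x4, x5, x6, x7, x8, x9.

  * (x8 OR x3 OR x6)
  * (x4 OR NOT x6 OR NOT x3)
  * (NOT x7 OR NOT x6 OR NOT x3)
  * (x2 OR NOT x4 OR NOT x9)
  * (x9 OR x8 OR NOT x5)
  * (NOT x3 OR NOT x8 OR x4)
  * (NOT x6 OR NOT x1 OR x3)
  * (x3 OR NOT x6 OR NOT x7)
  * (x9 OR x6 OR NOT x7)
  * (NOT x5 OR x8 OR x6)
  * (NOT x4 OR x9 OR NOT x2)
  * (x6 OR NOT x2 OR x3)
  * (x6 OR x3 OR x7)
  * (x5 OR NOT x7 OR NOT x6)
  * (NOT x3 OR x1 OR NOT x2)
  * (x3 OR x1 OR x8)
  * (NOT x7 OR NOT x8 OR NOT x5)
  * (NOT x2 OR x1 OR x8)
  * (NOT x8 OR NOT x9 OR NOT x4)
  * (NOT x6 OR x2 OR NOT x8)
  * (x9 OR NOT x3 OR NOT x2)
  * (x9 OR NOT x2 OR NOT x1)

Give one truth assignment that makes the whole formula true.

Set x1 = True and propagate.
Try x2 = True.
  then x9 is forced to True.
Set x3 = True and propagate.
For the remaining variables, x4 = True, x5 = False, x6 = False, x7 = True, x8 = False works.
Every clause has at least one true literal under this assignment.

x1=T  x2=T  x3=T  x4=T  x5=F  x6=F  x7=T  x8=F  x9=T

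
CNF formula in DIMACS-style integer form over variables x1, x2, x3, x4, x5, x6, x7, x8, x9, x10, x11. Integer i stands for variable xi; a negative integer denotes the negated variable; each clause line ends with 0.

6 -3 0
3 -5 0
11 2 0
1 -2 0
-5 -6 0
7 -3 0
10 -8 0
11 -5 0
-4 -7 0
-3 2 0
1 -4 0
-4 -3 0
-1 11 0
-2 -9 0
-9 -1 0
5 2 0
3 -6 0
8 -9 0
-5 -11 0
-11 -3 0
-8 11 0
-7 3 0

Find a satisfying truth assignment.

x1 = 1, x2 = 1, x3 = 0, x4 = 1, x5 = 0, x6 = 0, x7 = 0, x8 = 1, x9 = 0, x10 = 1, x11 = 1

Check each clause:
  1. (x6 || !x3) — !x3 is true.
  2. (!x5 || x3) — !x5 is true.
  3. (x11 || x2) — x2 is true.
  4. (x1 || !x2) — x1 is true.
  5. (!x5 || !x6) — !x6 is true.
  6. (!x3 || x7) — !x3 is true.
  7. (x10 || !x8) — x10 is true.
  8. (x11 || !x5) — x11 is true.
  9. (!x4 || !x7) — !x7 is true.
  10. (!x3 || x2) — x2 is true.
  11. (x1 || !x4) — x1 is true.
  12. (!x3 || !x4) — !x3 is true.
  13. (x11 || !x1) — x11 is true.
  14. (!x9 || !x2) — !x9 is true.
  15. (!x1 || !x9) — !x9 is true.
  16. (x2 || x5) — x2 is true.
  17. (!x6 || x3) — !x6 is true.
  18. (!x9 || x8) — x8 is true.
  19. (!x5 || !x11) — !x5 is true.
  20. (!x11 || !x3) — !x3 is true.
  21. (!x8 || x11) — x11 is true.
  22. (x3 || !x7) — !x7 is true.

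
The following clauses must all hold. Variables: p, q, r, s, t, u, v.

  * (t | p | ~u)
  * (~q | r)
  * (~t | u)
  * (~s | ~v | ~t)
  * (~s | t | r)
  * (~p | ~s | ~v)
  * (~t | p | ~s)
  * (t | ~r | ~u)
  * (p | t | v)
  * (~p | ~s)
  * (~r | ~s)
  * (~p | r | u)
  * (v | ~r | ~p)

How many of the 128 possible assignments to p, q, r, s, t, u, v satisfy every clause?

17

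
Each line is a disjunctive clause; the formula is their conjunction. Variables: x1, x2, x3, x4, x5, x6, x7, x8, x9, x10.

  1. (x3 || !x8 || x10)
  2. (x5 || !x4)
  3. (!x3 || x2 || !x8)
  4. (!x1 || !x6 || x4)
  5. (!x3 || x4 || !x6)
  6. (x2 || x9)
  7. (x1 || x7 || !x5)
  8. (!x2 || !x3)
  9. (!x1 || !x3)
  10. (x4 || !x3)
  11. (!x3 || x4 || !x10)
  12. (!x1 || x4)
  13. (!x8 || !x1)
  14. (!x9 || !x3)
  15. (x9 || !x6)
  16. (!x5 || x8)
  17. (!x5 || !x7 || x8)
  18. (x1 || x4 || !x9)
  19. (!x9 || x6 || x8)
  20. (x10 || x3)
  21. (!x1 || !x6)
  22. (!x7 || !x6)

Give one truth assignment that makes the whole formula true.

x1 = F, x2 = T, x3 = F, x4 = F, x5 = F, x6 = F, x7 = F, x8 = T, x9 = F, x10 = T

Check each clause:
  1. (x10 || !x8 || x3) — x10 is true.
  2. (x5 || !x4) — !x4 is true.
  3. (!x8 || !x3 || x2) — x2 is true.
  4. (!x6 || x4 || !x1) — !x6 is true.
  5. (!x6 || !x3 || x4) — !x6 is true.
  6. (x2 || x9) — x2 is true.
  7. (!x5 || x7 || x1) — !x5 is true.
  8. (!x2 || !x3) — !x3 is true.
  9. (!x1 || !x3) — !x3 is true.
  10. (!x3 || x4) — !x3 is true.
  11. (!x3 || x4 || !x10) — !x3 is true.
  12. (!x1 || x4) — !x1 is true.
  13. (!x1 || !x8) — !x1 is true.
  14. (!x9 || !x3) — !x3 is true.
  15. (x9 || !x6) — !x6 is true.
  16. (x8 || !x5) — x8 is true.
  17. (x8 || !x5 || !x7) — x8 is true.
  18. (!x9 || x1 || x4) — !x9 is true.
  19. (x8 || !x9 || x6) — x8 is true.
  20. (x3 || x10) — x10 is true.
  21. (!x1 || !x6) — !x6 is true.
  22. (!x6 || !x7) — !x7 is true.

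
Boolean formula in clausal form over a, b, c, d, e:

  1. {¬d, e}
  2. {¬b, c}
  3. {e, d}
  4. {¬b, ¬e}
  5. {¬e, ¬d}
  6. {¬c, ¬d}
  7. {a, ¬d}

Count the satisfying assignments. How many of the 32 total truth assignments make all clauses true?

4

Satisfying assignments:
  a=0 b=0 c=0 d=0 e=1
  a=0 b=0 c=1 d=0 e=1
  a=1 b=0 c=0 d=0 e=1
  a=1 b=0 c=1 d=0 e=1
Count: 4.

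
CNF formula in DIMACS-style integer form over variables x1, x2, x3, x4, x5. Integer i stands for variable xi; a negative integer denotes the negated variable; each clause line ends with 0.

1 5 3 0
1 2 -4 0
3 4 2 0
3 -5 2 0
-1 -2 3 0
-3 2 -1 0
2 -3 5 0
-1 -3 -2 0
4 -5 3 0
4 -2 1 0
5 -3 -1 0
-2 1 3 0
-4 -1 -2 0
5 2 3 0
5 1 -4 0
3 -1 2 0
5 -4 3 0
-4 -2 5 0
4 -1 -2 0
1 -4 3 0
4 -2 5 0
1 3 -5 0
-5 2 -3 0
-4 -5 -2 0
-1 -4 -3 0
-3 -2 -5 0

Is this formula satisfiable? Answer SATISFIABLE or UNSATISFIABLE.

x2 = True:
  x1 = True:
    propagation gives x3=True; an empty clause results — contradiction.
  x1 = False:
    propagation gives x4=True, x3=True, x5=True; an empty clause results — contradiction.
x2 = False:
  x3 = True:
    propagation gives x1=False, x4=False, x5=True; an empty clause results — contradiction.
  x3 = False:
    propagation gives x4=True, x1=True; an empty clause results — contradiction.
Every branch closes, so no satisfying assignment exists.

UNSATISFIABLE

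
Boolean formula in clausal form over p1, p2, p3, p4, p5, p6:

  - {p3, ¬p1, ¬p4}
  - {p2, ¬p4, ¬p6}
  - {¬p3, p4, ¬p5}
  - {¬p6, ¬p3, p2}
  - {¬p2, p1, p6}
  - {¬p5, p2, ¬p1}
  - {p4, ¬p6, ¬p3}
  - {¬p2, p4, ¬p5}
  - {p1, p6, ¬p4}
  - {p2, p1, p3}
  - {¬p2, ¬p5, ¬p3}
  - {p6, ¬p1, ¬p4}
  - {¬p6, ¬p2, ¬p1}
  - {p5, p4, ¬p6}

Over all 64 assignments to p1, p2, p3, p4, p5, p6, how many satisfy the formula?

Split on p2, then p4.
  p2=1, p4=1: remaining (p1,p3,p5,p6) ∈ {(0,0,0,1); (0,0,1,1); (0,1,0,1)} — 3.
  p2=1, p4=0: remaining (p1,p3,p5,p6) ∈ {(1,0,0,0); (1,1,0,0)} — 2.
  p2=0, p4=1: a clause becomes empty — 0.
  p2=0, p4=0: remaining (p1,p3,p5,p6) ∈ {(0,1,0,0); (1,0,0,0); (1,1,0,0)} — 3.
Total: 3 + 2 + 0 + 3 = 8.

8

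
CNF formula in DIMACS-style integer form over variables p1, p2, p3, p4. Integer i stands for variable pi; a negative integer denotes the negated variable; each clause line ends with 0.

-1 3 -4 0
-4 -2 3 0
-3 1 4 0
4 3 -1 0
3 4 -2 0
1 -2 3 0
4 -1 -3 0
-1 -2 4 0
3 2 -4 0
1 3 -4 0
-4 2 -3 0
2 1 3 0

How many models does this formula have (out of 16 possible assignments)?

2

Satisfying assignments:
  p1=0 p2=1 p3=1 p4=1
  p1=1 p2=1 p3=1 p4=1
Count: 2.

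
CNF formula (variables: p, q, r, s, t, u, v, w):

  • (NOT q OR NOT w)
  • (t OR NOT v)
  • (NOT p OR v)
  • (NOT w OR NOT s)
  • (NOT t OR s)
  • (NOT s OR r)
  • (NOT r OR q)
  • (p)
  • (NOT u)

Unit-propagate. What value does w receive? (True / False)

False

Unit clause (p) sets p = True.
(v OR NOT p): since p = True, the clause reduces to (v). v = True.
(t OR NOT v) with v = True leaves only t, so t = True.
(NOT t OR s): since t = True, the clause reduces to (s). s = True.
In (NOT w OR NOT s), NOT s is now false; NOT w must hold, so w = False.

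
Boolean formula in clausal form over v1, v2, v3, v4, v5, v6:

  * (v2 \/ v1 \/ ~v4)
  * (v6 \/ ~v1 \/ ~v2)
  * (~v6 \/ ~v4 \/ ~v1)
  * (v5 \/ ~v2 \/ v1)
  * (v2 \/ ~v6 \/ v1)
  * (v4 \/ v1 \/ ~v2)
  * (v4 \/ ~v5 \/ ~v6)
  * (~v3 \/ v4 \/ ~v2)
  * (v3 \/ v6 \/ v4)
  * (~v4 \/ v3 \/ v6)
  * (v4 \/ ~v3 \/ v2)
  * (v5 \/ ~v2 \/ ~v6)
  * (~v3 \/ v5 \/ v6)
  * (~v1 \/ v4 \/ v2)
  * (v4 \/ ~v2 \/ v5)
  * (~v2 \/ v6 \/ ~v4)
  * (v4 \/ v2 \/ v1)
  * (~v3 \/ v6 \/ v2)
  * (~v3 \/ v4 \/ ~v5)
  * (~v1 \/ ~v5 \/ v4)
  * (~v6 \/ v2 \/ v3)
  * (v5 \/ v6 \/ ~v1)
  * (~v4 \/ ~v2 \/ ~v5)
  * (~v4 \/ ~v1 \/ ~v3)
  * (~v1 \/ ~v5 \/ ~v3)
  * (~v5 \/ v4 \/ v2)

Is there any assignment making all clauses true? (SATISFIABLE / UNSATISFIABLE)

UNSATISFIABLE

v4 = True:
  v6 = True:
    propagation gives v1=False, v2=True, v5=True; an empty clause results — contradiction.
  v6 = False:
    propagation gives v3=True, v5=True, v2=False; an empty clause results — contradiction.
v4 = False:
  v2 = True:
    propagation gives v1=True, v6=True, v5=False; an empty clause results — contradiction.
  v2 = False:
    propagation gives v3=False, v6=True; an empty clause results — contradiction.
Every branch closes, so no satisfying assignment exists.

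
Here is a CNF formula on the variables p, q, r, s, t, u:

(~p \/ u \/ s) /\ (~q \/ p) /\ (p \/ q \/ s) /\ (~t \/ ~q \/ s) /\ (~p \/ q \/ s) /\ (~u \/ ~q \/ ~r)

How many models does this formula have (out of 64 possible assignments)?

23

Split on q, then p.
  q=T, p=T: 7 of the 16 assignments to (r,s,t,u) work.
  q=T, p=F: a clause becomes empty — 0.
  q=F, p=T: forces s=T; r, t, u free → 2^3 = 8.
  q=F, p=F: forces s=T; r, t, u free → 2^3 = 8.
Total: 7 + 0 + 8 + 8 = 23.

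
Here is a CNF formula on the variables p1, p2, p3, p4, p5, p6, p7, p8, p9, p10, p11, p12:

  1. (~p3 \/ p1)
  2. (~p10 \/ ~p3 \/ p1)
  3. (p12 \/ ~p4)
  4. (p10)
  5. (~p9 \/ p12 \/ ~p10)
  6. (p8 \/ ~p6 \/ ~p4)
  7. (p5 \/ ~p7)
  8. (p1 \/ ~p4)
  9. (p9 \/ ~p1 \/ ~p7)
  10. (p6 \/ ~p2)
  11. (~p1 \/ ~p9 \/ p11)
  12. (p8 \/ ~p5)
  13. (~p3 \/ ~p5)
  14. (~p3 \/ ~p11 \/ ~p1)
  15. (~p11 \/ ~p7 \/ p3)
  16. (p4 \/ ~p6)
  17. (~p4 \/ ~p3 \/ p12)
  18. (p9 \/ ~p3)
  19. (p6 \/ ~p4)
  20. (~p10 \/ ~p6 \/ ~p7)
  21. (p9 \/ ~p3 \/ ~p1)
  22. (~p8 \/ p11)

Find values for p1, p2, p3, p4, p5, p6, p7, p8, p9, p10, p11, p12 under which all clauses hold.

p1=True  p2=False  p3=False  p4=False  p5=False  p6=False  p7=False  p8=False  p9=False  p10=True  p11=False  p12=True

(p10) is a unit clause, so p10 = True.
Pure literal: p2 appears only negated; assign p2 = False.
Pure literal: p7 appears only negated; assign p7 = False.
Branch on p1: take p1 = True.
Set p3 = False and propagate.
For the remaining variables, p4 = False, p5 = False, p6 = False, p8 = False, p9 = False, p11 = False, p12 = True works.
Check each clause:
  1. (~p3 \/ p1) — p1 is true.
  2. (~p3 \/ ~p10 \/ p1) — p1 is true.
  3. (p12 \/ ~p4) — p12 is true.
  4. (p10) — p10 is true.
  5. (~p10 \/ ~p9 \/ p12) — p12 is true.
  6. (p8 \/ ~p4 \/ ~p6) — ~p6 is true.
  7. (~p7 \/ p5) — ~p7 is true.
  8. (~p4 \/ p1) — p1 is true.
  9. (~p1 \/ ~p7 \/ p9) — ~p7 is true.
  10. (p6 \/ ~p2) — ~p2 is true.
  11. (~p1 \/ ~p9 \/ p11) — ~p9 is true.
  12. (p8 \/ ~p5) — ~p5 is true.
  13. (~p3 \/ ~p5) — ~p5 is true.
  14. (~p1 \/ ~p11 \/ ~p3) — ~p3 is true.
  15. (~p11 \/ p3 \/ ~p7) — ~p7 is true.
  16. (p4 \/ ~p6) — ~p6 is true.
  17. (~p4 \/ ~p3 \/ p12) — ~p3 is true.
  18. (~p3 \/ p9) — ~p3 is true.
  19. (p6 \/ ~p4) — ~p4 is true.
  20. (~p7 \/ ~p10 \/ ~p6) — ~p7 is true.
  21. (~p3 \/ p9 \/ ~p1) — ~p3 is true.
  22. (p11 \/ ~p8) — ~p8 is true.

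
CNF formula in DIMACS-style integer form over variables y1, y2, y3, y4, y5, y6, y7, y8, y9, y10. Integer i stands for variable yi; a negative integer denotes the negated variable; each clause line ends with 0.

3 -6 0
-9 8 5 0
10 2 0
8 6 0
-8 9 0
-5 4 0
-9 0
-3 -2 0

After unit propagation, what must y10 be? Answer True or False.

True

(NOT y9) is a unit clause: y9 = False.
In (NOT y8 OR y9), y9 is now false; NOT y8 must hold, so y8 = False.
(y6 OR y8) with y8 = False leaves only y6, so y6 = True.
From (y3 OR NOT y6) and y6 = True: y3 = True.
(NOT y3 OR NOT y2): since y3 = True, the clause reduces to (NOT y2). y2 = False.
(y10 OR y2): since y2 = False, the clause reduces to (y10). y10 = True.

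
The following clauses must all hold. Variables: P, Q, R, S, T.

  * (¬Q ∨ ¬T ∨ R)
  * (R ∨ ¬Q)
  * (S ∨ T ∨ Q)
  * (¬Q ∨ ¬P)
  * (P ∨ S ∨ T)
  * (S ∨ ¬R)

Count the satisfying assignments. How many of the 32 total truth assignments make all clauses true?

Split on Q, then R.
  Q=T, R=T: remaining (P,S,T) ∈ {(F,T,F); (F,T,T)} — 2.
  Q=T, R=F: a clause becomes empty — 0.
  Q=F, R=T: remaining (P,S,T) ∈ {(F,T,F); (F,T,T); (T,T,F); (T,T,T)} — 4.
  Q=F, R=F: P free; 3 ways for (S,T) × 2^1 = 6.
Total: 2 + 0 + 4 + 6 = 12.

12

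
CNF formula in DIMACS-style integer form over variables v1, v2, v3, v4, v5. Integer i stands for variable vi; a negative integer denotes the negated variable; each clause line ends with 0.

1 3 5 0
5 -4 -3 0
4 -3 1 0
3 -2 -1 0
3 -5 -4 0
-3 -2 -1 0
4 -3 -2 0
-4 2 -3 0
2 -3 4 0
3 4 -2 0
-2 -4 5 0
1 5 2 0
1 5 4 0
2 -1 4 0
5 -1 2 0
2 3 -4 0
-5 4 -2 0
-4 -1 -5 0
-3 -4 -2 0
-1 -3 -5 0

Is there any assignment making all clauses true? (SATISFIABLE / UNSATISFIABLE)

SATISFIABLE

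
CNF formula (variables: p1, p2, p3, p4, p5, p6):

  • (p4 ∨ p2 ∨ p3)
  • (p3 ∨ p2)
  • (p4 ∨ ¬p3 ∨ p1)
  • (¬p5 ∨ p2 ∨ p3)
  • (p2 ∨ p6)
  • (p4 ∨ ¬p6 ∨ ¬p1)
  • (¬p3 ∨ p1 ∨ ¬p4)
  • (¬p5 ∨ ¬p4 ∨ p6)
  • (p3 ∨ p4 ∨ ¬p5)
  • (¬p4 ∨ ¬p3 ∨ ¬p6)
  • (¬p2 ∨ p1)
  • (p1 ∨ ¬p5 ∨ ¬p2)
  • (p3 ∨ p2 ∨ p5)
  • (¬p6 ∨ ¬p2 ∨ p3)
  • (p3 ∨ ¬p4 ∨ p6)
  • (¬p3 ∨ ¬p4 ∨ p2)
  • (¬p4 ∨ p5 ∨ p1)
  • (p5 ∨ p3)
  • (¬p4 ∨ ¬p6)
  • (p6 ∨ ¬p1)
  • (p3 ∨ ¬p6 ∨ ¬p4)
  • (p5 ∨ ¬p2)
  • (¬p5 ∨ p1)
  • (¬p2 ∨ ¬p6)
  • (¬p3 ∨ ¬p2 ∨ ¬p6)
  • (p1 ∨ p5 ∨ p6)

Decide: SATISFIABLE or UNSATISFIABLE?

p3 = True:
  p1 = True:
    propagation gives p6=True, p4=True; an empty clause results — contradiction.
  p1 = False:
    propagation gives p4=True; an empty clause results — contradiction.
p3 = False:
  propagation gives p2=True, p1=True, p6=False; an empty clause results — contradiction.
Every branch closes, so no satisfying assignment exists.

UNSATISFIABLE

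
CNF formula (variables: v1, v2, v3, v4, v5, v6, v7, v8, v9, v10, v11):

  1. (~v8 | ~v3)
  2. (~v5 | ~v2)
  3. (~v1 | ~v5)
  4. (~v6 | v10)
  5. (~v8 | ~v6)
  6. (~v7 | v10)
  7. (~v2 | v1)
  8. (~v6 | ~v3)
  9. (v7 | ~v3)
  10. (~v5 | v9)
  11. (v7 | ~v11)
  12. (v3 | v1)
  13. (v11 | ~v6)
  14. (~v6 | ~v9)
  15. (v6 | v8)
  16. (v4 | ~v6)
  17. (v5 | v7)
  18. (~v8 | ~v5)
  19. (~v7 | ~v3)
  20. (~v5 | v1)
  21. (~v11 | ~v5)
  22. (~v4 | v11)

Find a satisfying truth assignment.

v1=T, v2=F, v3=F, v4=F, v5=F, v6=F, v7=T, v8=T, v9=T, v10=T, v11=T

Check each clause:
  1. (~v8 | ~v3) — ~v3 is true.
  2. (~v5 | ~v2) — ~v5 is true.
  3. (~v5 | ~v1) — ~v5 is true.
  4. (v10 | ~v6) — ~v6 is true.
  5. (~v8 | ~v6) — ~v6 is true.
  6. (v10 | ~v7) — v10 is true.
  7. (~v2 | v1) — v1 is true.
  8. (~v3 | ~v6) — ~v6 is true.
  9. (v7 | ~v3) — ~v3 is true.
  10. (v9 | ~v5) — v9 is true.
  11. (v7 | ~v11) — v7 is true.
  12. (v1 | v3) — v1 is true.
  13. (~v6 | v11) — ~v6 is true.
  14. (~v6 | ~v9) — ~v6 is true.
  15. (v8 | v6) — v8 is true.
  16. (v4 | ~v6) — ~v6 is true.
  17. (v7 | v5) — v7 is true.
  18. (~v5 | ~v8) — ~v5 is true.
  19. (~v7 | ~v3) — ~v3 is true.
  20. (~v5 | v1) — v1 is true.
  21. (~v5 | ~v11) — ~v5 is true.
  22. (~v4 | v11) — v11 is true.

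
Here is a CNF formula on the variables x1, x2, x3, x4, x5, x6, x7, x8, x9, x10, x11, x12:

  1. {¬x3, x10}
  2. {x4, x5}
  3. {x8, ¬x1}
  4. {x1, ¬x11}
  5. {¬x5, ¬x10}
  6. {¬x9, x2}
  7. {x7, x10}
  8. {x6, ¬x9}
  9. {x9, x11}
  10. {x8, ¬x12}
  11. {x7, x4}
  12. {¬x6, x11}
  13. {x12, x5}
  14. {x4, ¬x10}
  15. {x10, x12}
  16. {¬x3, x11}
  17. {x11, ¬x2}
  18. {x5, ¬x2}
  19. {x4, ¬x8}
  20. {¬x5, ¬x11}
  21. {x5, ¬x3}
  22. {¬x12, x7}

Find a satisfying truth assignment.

x1=True, x2=False, x3=False, x4=True, x5=False, x6=False, x7=True, x8=True, x9=False, x10=False, x11=True, x12=True

Pure literal: x3 appears only negated; assign x3 = False.
x4 occurs only positively in the remaining clauses — set x4 = True.
Set x1 = True and propagate.
  then x8 is forced to True.
For the remaining variables, x2 = False, x5 = False, x6 = False, x7 = True, x9 = False, x10 = False, x11 = True, x12 = True works.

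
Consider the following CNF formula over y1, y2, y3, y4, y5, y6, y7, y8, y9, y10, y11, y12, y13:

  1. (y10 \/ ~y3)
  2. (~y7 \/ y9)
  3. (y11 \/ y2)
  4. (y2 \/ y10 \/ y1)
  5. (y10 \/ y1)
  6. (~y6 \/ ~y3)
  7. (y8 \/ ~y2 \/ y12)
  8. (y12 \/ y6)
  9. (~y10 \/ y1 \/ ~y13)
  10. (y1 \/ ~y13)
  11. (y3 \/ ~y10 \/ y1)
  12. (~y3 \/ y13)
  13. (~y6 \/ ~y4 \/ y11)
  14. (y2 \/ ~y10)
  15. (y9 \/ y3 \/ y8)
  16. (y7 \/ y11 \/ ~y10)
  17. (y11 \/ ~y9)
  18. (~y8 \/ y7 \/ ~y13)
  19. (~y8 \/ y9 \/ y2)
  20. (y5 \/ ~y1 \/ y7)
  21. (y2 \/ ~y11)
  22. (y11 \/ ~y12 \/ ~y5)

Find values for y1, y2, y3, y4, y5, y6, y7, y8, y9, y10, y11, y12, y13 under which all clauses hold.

Pure literal: y4 appears only negated; assign y4 = False.
Branch on y1: take y1 = True.
Set y2 = True and propagate.
Branch on y3: take y3 = False.
The remaining clauses are satisfied by y5 = True, y6 = True, y7 = False, y8 = True, y9 = True, y10 = False, y11 = True, y12 = True, y13 = False.

y1=T, y2=T, y3=F, y4=F, y5=T, y6=T, y7=F, y8=T, y9=T, y10=F, y11=T, y12=T, y13=F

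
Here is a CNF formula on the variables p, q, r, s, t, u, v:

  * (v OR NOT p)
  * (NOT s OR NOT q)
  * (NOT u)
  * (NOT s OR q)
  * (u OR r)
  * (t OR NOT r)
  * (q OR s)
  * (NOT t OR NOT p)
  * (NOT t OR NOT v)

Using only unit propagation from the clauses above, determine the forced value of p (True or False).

False

Unit clause (NOT u) sets u = False.
From (r OR u) and u = False: r = True.
From (NOT r OR t) and r = True: t = True.
(NOT p OR NOT t): since t = True, the clause reduces to (NOT p). p = False.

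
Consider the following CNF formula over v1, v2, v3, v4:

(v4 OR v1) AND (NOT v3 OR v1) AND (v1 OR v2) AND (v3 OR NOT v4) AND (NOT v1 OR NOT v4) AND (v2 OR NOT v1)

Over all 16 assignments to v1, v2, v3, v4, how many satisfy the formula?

2

Satisfying assignments:
  v1=T v2=T v3=F v4=F
  v1=T v2=T v3=T v4=F
Count: 2.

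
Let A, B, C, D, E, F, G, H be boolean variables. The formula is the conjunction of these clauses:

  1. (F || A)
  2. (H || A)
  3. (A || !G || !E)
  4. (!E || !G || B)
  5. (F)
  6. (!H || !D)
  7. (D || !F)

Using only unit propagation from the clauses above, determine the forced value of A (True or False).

Unit clause (F) sets F = True.
In (!F || D), !F is now false; D must hold, so D = True.
(!D || !H) with D = True leaves only !H, so H = False.
In (H || A), H is now false; A must hold, so A = True.

True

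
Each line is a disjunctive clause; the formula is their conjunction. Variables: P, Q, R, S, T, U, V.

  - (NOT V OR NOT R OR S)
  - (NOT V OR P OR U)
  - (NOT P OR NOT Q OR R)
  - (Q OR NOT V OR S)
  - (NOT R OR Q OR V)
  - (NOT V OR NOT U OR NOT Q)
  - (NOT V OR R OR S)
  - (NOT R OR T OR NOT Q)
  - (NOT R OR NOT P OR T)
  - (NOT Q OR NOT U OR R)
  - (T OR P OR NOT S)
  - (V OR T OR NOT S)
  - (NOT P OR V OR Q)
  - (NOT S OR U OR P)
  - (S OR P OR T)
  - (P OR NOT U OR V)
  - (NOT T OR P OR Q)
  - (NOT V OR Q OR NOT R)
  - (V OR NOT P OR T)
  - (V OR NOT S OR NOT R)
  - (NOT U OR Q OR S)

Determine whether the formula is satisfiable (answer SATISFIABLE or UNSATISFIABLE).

SATISFIABLE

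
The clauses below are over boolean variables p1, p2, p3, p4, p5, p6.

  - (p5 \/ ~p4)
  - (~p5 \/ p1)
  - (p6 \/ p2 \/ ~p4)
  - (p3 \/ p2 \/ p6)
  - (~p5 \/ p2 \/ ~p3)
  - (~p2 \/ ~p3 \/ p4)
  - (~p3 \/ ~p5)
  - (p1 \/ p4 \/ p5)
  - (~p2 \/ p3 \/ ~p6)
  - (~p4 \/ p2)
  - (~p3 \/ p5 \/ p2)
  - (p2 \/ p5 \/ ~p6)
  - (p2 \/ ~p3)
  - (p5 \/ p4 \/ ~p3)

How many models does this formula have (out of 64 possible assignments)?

Satisfying assignments:
  p1=T p2=F p3=F p4=F p5=T p6=T
  p1=T p2=T p3=F p4=F p5=F p6=F
  p1=T p2=T p3=F p4=F p5=T p6=F
  p1=T p2=T p3=F p4=T p5=T p6=F
Count: 4.

4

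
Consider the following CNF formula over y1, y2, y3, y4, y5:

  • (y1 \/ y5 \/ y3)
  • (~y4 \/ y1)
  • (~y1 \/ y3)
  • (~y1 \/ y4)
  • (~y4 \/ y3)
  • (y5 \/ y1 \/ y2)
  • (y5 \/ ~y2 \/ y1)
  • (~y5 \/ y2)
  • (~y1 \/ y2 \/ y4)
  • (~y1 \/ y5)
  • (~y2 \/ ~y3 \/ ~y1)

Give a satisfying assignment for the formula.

y1=F  y2=T  y3=F  y4=F  y5=T

Check each clause:
  1. (y1 \/ y3 \/ y5) — y5 is true.
  2. (y1 \/ ~y4) — ~y4 is true.
  3. (~y1 \/ y3) — ~y1 is true.
  4. (y4 \/ ~y1) — ~y1 is true.
  5. (~y4 \/ y3) — ~y4 is true.
  6. (y2 \/ y5 \/ y1) — y2 is true.
  7. (y5 \/ ~y2 \/ y1) — y5 is true.
  8. (y2 \/ ~y5) — y2 is true.
  9. (y4 \/ y2 \/ ~y1) — y2 is true.
  10. (~y1 \/ y5) — y5 is true.
  11. (~y3 \/ ~y2 \/ ~y1) — ~y3 is true.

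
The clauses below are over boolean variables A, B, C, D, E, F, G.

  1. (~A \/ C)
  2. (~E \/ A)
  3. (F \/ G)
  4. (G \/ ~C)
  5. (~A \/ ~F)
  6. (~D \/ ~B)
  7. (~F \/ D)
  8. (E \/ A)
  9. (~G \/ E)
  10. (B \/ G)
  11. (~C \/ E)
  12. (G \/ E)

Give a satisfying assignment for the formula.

A=True, B=False, C=True, D=True, E=True, F=False, G=True

Check each clause:
  1. (C \/ ~A) — C is true.
  2. (A \/ ~E) — A is true.
  3. (G \/ F) — G is true.
  4. (~C \/ G) — G is true.
  5. (~F \/ ~A) — ~F is true.
  6. (~B \/ ~D) — ~B is true.
  7. (~F \/ D) — ~F is true.
  8. (E \/ A) — A is true.
  9. (~G \/ E) — E is true.
  10. (B \/ G) — G is true.
  11. (~C \/ E) — E is true.
  12. (E \/ G) — E is true.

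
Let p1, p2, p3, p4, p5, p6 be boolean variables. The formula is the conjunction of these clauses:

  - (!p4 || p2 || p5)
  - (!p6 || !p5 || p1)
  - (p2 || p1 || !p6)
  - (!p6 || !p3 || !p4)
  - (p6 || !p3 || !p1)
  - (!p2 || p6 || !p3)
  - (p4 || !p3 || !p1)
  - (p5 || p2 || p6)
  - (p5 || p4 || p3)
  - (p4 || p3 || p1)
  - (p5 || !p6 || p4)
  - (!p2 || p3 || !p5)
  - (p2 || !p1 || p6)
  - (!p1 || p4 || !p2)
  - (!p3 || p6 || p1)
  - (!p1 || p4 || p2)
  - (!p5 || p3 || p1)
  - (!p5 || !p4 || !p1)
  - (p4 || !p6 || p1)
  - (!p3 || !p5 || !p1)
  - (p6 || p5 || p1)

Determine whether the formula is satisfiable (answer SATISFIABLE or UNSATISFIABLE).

SATISFIABLE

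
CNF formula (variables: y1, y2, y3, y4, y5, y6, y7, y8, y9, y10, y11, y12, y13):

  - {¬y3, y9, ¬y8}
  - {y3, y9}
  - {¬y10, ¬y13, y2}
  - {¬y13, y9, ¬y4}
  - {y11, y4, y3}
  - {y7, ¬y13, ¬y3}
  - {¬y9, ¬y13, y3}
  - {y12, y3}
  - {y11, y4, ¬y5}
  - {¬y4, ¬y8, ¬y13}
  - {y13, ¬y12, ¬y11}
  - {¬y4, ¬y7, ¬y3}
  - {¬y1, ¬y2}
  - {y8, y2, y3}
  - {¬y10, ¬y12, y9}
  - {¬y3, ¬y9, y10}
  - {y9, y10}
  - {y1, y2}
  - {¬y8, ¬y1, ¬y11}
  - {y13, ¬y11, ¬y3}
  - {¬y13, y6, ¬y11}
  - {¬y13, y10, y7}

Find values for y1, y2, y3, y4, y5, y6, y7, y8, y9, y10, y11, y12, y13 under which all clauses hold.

y1 = True, y2 = False, y3 = True, y4 = True, y5 = True, y6 = False, y7 = False, y8 = False, y9 = True, y10 = True, y11 = False, y12 = False, y13 = False

Check each clause:
  1. {¬y3, ¬y8, y9} — ¬y8 is true.
  2. {y3, y9} — y9 is true.
  3. {¬y13, ¬y10, y2} — ¬y13 is true.
  4. {¬y13, y9, ¬y4} — y9 is true.
  5. {y4, y11, y3} — y3 is true.
  6. {¬y3, ¬y13, y7} — ¬y13 is true.
  7. {y3, ¬y9, ¬y13} — y3 is true.
  8. {y3, y12} — y3 is true.
  9. {y11, y4, ¬y5} — y4 is true.
  10. {¬y8, ¬y13, ¬y4} — ¬y8 is true.
  11. {¬y12, ¬y11, y13} — ¬y11 is true.
  12. {¬y4, ¬y7, ¬y3} — ¬y7 is true.
  13. {¬y2, ¬y1} — ¬y2 is true.
  14. {y8, y3, y2} — y3 is true.
  15. {y9, ¬y10, ¬y12} — y9 is true.
  16. {¬y9, y10, ¬y3} — y10 is true.
  17. {y10, y9} — y9 is true.
  18. {y2, y1} — y1 is true.
  19. {¬y1, ¬y8, ¬y11} — ¬y8 is true.
  20. {¬y3, ¬y11, y13} — ¬y11 is true.
  21. {y6, ¬y11, ¬y13} — ¬y13 is true.
  22. {¬y13, y10, y7} — y10 is true.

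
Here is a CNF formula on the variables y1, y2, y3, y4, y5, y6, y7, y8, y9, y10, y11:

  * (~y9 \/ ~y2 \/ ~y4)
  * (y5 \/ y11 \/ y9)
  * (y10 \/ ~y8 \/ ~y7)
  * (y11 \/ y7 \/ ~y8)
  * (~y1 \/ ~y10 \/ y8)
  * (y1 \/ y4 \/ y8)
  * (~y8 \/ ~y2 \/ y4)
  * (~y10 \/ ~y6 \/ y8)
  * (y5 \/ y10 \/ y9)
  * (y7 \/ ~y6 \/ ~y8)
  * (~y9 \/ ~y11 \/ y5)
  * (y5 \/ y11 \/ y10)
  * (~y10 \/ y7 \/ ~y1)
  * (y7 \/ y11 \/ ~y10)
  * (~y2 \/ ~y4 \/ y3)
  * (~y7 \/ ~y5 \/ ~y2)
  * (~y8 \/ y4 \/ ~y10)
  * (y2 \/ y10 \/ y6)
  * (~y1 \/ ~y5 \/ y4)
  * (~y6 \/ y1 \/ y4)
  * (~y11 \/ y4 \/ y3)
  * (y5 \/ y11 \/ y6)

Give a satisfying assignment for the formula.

Try y1 = True.
Branch on y2: take y2 = False.
Try y3 = False.
The remaining clauses are satisfied by y4 = True, y5 = True, y6 = True, y7 = True, y8 = True, y9 = True, y10 = True, y11 = False.

y1 = True  y2 = False  y3 = False  y4 = True  y5 = True  y6 = True  y7 = True  y8 = True  y9 = True  y10 = True  y11 = False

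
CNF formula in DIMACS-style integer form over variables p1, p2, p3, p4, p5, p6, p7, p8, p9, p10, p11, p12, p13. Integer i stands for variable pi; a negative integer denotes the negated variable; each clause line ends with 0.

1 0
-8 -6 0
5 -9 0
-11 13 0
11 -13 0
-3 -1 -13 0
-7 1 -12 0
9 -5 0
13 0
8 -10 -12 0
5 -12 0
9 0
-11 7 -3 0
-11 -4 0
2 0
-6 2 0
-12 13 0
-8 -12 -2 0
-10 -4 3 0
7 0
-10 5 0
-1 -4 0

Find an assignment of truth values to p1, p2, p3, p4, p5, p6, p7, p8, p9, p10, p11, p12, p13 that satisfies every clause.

p1 = True, p2 = True, p3 = False, p4 = False, p5 = True, p6 = True, p7 = True, p8 = False, p9 = True, p10 = True, p11 = True, p12 = False, p13 = True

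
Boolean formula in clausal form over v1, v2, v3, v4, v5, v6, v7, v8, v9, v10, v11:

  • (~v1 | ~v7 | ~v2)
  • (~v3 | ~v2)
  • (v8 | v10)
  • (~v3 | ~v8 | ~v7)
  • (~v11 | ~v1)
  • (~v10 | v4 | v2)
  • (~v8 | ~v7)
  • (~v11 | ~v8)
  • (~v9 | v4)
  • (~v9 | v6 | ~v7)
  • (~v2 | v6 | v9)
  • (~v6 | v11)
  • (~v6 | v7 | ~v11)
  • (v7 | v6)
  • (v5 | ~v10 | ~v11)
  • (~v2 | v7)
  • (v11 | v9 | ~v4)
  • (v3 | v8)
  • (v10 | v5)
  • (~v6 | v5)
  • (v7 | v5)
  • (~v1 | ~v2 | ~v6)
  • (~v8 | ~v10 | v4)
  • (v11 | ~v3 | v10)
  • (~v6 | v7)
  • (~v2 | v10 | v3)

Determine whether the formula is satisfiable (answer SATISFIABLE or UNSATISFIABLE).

SATISFIABLE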